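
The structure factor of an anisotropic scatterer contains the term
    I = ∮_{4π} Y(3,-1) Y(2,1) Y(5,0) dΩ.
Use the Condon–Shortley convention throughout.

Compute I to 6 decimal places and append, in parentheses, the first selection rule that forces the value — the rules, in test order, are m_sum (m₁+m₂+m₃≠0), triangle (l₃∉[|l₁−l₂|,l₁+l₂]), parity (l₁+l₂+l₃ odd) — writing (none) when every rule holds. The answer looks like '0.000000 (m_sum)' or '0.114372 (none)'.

m-sum 0 ✓  L=10 even ✓  1≤5≤5 ✓
Π(2lᵢ+1) = 7×5×11 = 385
triangle coeff Δ(3,2,5) = 1/2310
Σ_t [0,0]: t=0:+1/144 = 1/144
(3j)²=10/231 [(3 2 5; 0 0 0)], sign=-1
Σ_t [0,0]: t=0:+1/288 = 1/288
(3j)²=5/231 [(3 2 5; -1 1 0)], sign=-1
⇒ 4πI² = 250/693
I = (+1)√(250/693/(4π)) = 0.16943318
No selection rule forces the value: the integral is nonzero (none).

0.169433 (none)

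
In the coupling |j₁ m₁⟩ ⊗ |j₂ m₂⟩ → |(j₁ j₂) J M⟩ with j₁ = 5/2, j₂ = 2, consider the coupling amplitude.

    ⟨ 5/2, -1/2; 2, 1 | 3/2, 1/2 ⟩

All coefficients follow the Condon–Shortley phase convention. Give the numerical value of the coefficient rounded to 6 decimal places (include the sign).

triangle: 3!*2!*1!/7! = 12/5040
(j±m)!: 2!*3!*3!*1!*2!*1! = 144
prefactor² = (2J+1)*Δ*N² = 48/35
  k=2: +1/(2!*1!*1!*1!*1!*0!) = 1/2
  k=3: −1/(3!*0!*0!*0!*2!*1!) = -1/12
Σ = 5/12  ⇒  CG² = 48/35*(5/12)² = 5/21
CG = +√(5/21) = +0.487950

+√(5/21) ≈ +0.487950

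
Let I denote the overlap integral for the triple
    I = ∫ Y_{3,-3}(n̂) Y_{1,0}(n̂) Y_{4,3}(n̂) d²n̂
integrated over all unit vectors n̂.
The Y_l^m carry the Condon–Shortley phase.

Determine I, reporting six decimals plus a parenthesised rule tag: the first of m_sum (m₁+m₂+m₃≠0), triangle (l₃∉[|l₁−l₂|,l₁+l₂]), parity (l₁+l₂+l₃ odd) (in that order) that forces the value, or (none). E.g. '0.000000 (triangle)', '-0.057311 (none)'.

Rules hold: Σm=0, L=8 even, 2≤4≤4.
N = 7·3·9 = 189
Δ = 0!·6!·2!/9! = 1/252
Racah Σ t=0..0: t=0:+1/36 = 1/36
⇒ 3j(3 1 4; 0 0 0)² = 4/63, sgn +1
Racah Σ t=0..0: t=0:+1/720 = 1/720
⇒ 3j(3 1 4; -3 0 3)² = 1/36, sgn -1
4πI² = N·(3j₀)²·(3jₘ)² = 1/3
I = -1·√(0.333333/4π) = -0.16286750
No selection rule forces the value: the integral is nonzero (none).

-0.162868 (none)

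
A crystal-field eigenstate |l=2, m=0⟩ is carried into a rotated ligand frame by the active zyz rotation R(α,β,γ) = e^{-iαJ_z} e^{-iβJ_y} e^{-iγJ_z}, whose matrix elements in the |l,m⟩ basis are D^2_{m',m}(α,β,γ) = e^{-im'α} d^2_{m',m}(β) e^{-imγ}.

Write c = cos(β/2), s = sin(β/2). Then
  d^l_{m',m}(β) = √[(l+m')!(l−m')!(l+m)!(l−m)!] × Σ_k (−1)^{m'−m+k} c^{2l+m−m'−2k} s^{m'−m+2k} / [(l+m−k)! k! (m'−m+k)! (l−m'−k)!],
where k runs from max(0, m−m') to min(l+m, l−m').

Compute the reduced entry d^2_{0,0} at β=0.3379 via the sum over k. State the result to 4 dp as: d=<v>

d^2_{0,0}(β=0.3379) via the finite sum:
Half-angle: c=0.985762, s=0.168147. N=√(2·2·2·2)=4.000000
Admissible k: 0..2 (factorial args all ≥0)
  k=0: (−1)^0·4.0000/(4)·0.9858^4·0.1681^0 = +0.944252
  k=1: (−1)^1·4.0000/(1)·0.9858^2·0.1681^2 = -0.109897
  k=2: (−1)^2·4.0000/(4)·0.9858^0·0.1681^4 = +0.000799
d^2_{0,0}(0.3379) = +0.944252 -0.109897 +0.000799 = +0.835155

d=0.8352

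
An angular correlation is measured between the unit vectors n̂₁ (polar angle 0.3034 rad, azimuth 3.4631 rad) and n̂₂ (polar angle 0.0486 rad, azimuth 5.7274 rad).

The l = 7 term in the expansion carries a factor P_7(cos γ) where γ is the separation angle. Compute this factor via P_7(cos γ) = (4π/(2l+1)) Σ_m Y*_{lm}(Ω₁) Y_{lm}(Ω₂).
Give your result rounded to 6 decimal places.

-0.061563

Summing Y*_{l m}(θ₁,φ₁)·Y_{l m}(θ₂,φ₂) over m ∈ [−7, 7]; prefactor 4π/(2·7+1) = 0.837758:
  m=-7: (0.000067, -0.000083) × (-0.000000, -0.000000) = (-0.000000, 0.000000)  (running Σ = (-0.000000, 0.000000))
  m=-6: (-0.000445, 0.001189) × (-0.000000, -0.000000) = (0.000000, -0.000000)  (running Σ = (0.000000, -0.000000))
  m=-5: (0.000348, -0.009462) × (-0.000001, 0.000000) = (0.000000, 0.000000)  (running Σ = (0.000000, 0.000000))
  m=-4: (0.013857, 0.047339) × (-0.000025, 0.000032) = (-0.000002, -0.000001)  (running Σ = (-0.000002, -0.000001))
  m=-3: (-0.103395, -0.149116) × (-0.000097, 0.001004) = (0.000160, -0.000089)  (running Σ = (0.000158, -0.000090))
  m=-2: (0.356564, 0.267152) × (0.007779, 0.015732) = (-0.001429, 0.007688)  (running Σ = (-0.001271, 0.007598))
  m=-1: (-0.569318, -0.189619) × (0.166028, 0.103119) = (-0.074970, -0.090190)  (running Σ = (-0.076241, -0.082592))
  m=0: (0.074756, -0.000000) × (1.056715, 0.000000) = (0.078996, 0.000000)  (running Σ = (0.002755, -0.082592))
  m=1: (0.569318, -0.189619) × (-0.166028, 0.103119) = (-0.074970, 0.090190)  (running Σ = (-0.072215, 0.007598))
  m=2: (0.356564, -0.267152) × (0.007779, -0.015732) = (-0.001429, -0.007688)  (running Σ = (-0.073644, -0.000090))
  m=3: (0.103395, -0.149116) × (0.000097, 0.001004) = (0.000160, 0.000089)  (running Σ = (-0.073484, -0.000001))
  m=4: (0.013857, -0.047339) × (-0.000025, -0.000032) = (-0.000002, 0.000001)  (running Σ = (-0.073486, 0.000000))
  m=5: (-0.000348, -0.009462) × (0.000001, 0.000000) = (0.000000, -0.000000)  (running Σ = (-0.073486, -0.000000))
  m=6: (-0.000445, -0.001189) × (-0.000000, 0.000000) = (0.000000, 0.000000)  (running Σ = (-0.073486, 0.000000))
  m=7: (-0.000067, -0.000083) × (0.000000, -0.000000) = (-0.000000, -0.000000)  (running Σ = (-0.073486, 0.000000))
Accumulated sum (-0.073486, 0.000000); after 4π/(2l+1) scaling, (-0.061563, 0.000000) ⇒ P_7 = -0.061563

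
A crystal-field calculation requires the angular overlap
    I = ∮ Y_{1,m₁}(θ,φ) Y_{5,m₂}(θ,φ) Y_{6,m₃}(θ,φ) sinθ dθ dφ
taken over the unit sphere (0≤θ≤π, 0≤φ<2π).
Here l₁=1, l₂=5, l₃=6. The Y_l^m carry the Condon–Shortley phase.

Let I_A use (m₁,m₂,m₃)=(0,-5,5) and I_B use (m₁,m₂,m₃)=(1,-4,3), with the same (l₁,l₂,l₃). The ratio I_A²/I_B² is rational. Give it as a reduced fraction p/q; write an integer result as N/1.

11/3

Shared (l₁,l₂,l₃)=(1,5,6): N and (l;000)² cancel in I_A²/I_B².
A: Δ = 0!·2!·10!/13! = 1/858; Racah Σ t=0..0: t=0:+1/3628800 = 1/3628800; ⇒ 3j(1 5 6; 0 -5 5)² = 1/78, sgn -1
B: Δ = 0!·2!·10!/13! = 1/858; Racah Σ t=0..0: t=0:+1/725760 = 1/725760; ⇒ 3j(1 5 6; 1 -4 3)² = 1/286, sgn -1
I_A²/I_B² = (1/78)/(1/286) = 11/3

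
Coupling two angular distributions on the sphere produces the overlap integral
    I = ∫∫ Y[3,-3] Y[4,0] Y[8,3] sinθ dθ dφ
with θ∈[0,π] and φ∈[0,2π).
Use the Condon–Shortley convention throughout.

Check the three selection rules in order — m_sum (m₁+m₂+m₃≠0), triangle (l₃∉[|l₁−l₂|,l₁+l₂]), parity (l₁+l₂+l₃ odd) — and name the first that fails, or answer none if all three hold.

triangle

Σmᵢ = 0  ✓
l₃∈[|l₁−l₂|,l₁+l₂]=[1,7] required, l₃=8 fails  ✗
Σlᵢ = 15 ⇒ odd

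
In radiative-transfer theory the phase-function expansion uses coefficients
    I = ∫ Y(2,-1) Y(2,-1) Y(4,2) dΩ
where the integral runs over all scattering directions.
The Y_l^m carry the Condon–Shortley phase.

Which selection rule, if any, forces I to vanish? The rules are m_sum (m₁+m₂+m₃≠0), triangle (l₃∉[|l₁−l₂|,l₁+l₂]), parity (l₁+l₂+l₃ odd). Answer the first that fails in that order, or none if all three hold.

m₁+m₂+m₃ = -1 − 1 + 2 = 0  ✓
triangle: |2−2|=0 ≤ l₃=4 ≤ 2+2=4  ✓
parity: l₁+l₂+l₃ = 8 is even  ✓

none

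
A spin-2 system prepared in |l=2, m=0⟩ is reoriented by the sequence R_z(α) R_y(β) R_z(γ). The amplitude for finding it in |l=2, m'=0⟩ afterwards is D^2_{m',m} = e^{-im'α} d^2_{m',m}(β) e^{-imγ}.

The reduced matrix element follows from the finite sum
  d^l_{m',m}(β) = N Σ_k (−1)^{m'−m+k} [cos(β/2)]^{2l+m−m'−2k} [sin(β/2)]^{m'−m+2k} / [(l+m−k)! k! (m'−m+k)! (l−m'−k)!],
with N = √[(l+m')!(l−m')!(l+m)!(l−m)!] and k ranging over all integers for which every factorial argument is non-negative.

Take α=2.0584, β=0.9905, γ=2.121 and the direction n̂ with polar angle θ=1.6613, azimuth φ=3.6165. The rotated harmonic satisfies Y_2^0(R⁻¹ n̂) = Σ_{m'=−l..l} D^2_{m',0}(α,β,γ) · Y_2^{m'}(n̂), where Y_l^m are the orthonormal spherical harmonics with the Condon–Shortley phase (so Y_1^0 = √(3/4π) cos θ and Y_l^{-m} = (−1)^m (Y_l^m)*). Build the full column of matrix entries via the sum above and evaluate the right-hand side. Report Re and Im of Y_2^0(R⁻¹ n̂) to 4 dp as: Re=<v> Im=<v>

Need the full column D^2_{m',0} for m'=−2..2 at α=2.0584, β=0.9905, γ=2.1210.
cos(β/2)=0.879850, sin(β/2)=0.475252
d^2_{-2,0}: single k=2 term ⇒ +0.428292;  D = -0.240270-0.354548i
d^2_{-1,0}: k∈[1..2] ⇒ +0.792912 -0.231342 = +0.561570;  D = -0.263101+0.496123i
d^2_{0,0}: k∈[0..2] ⇒ +0.599286 -0.699398 +0.051015 = -0.049097;  D = -0.049097+0.000000i
d^2_{1,0}: k∈[0..1] ⇒ -0.792912 +0.231342 = -0.561570;  D = +0.263101+0.496123i
d^2_{2,0}: single k=0 term ⇒ +0.428292;  D = -0.240270+0.354548i
Y_2^{m'}(θ=1.6613,φ=3.6165) and Σ D·Y over m':
  (-0.2403-0.3545i)·(+0.2229-0.3116i)  (-0.2631+0.4961i)·(+0.0618-0.0318i)  (-0.0491+0.0000i)·(-0.3077+0.0000i)  (+0.2631+0.4961i)·(-0.0618-0.0318i)  (-0.2403+0.3545i)·(+0.2229+0.3116i)
Y_2^0(R⁻¹ n̂) = -0.313954+0.000000i

Re=-0.3140 Im=0.0000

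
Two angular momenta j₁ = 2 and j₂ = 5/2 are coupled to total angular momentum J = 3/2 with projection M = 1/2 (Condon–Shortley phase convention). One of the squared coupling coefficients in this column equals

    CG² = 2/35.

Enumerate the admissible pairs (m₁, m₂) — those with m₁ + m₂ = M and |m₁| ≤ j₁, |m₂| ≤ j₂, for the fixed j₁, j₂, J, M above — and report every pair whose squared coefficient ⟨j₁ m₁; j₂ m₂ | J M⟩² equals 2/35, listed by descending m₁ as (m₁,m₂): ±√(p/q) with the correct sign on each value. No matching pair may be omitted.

Admissible pairs with m₁+m₂ = M = 1/2: (-2,5/2), (-1,3/2), (0,1/2), (1,-1/2), (2,-3/2)
  (m₁,m₂)=(2,-3/2): CG² = 32/105, CG = +√(32/105)
  (m₁,m₂)=(1,-1/2): CG² = 5/21, CG = −√(5/21)
  (m₁,m₂)=(0,1/2): CG² = 2/35, CG = +√(2/35)   ← matches the target
  (m₁,m₂)=(-1,3/2): CG² = 2/105, CG = +√(2/105)
  (m₁,m₂)=(-2,5/2): CG² = 8/21, CG = −√(8/21)
Pairs with CG² = 2/35: (0,1/2): +√(2/35)

(0,1/2): +√(2/35)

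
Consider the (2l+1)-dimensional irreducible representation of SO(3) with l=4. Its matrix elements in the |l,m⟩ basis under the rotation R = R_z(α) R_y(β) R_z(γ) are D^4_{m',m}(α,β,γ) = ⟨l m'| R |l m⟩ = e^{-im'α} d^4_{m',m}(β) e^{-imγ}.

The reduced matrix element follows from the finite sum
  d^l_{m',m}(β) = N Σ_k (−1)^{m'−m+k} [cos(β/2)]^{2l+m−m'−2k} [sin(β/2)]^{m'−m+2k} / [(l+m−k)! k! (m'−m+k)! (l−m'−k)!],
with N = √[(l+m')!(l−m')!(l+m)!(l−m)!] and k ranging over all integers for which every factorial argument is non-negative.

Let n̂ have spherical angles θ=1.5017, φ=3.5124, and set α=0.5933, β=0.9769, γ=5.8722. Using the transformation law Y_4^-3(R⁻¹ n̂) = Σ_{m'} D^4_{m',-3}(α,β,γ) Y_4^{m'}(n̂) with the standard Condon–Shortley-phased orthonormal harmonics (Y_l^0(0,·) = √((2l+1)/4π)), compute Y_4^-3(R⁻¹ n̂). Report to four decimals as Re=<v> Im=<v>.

Need the full column D^4_{m',-3} for m'=−4..4 at α=0.5933, β=0.9769, γ=5.8722.
cos(β/2)=0.883061, sin(β/2)=0.469258
d^4_{-4,-3}: single k=1 term ⇒ +0.555766;  D = +0.231962+0.505045i
d^4_{-3,-3}: k∈[0..1] ⇒ +0.369766 -0.730913 = -0.361148;  D = -0.308463-0.187825i
d^4_{-2,-3}: k∈[0..1] ⇒ -0.735210 +0.622836 = -0.112374;  D = -0.112253+0.005207i
d^4_{-1,-3}: k∈[0..1] ⇒ +0.828778 -0.390057 = +0.438721;  D = +0.351986-0.261881i
d^4_{0,-3}: k∈[0..1] ⇒ -0.656527 +0.185393 = -0.471134;  D = -0.156157+0.444502i
d^4_{1,-3}: k∈[0..1] ⇒ +0.390057 -0.066088 = +0.323969;  D = -0.081864-0.313456i
d^4_{2,-3}: k∈[0..1] ⇒ -0.175879 +0.016555 = -0.159324;  D = +0.119567+0.105300i
d^4_{3,-3}: k∈[0..1] ⇒ +0.058284 -0.002351 = +0.055933;  D = -0.055470-0.007181i
d^4_{4,-3}: single k=0 term ⇒ -0.012515;  D = +0.011188-0.005607i
Y_4^{m'}(θ=1.5017,φ=3.5124) and Σ D·Y over m':
  (+0.2320+0.5050i)·(+0.0383-0.4366i)  (-0.3085-0.1878i)·(-0.0380+0.0769i)  (-0.1123+0.0052i)·(-0.2373+0.2174i)  (+0.3520-0.2619i)·(+0.0901-0.0350i)  (-0.1562+0.4445i)·(+0.3023+0.0000i)  (-0.0819-0.3135i)·(-0.0901-0.0350i)  (+0.1196+0.1053i)·(-0.2373-0.2174i)  (-0.0555-0.0072i)·(+0.0380+0.0769i)  (+0.0112-0.0056i)·(+0.0383+0.4366i)
Y_4^-3(R⁻¹ n̂) = +0.248653-0.045452i

Re=0.2487 Im=-0.0455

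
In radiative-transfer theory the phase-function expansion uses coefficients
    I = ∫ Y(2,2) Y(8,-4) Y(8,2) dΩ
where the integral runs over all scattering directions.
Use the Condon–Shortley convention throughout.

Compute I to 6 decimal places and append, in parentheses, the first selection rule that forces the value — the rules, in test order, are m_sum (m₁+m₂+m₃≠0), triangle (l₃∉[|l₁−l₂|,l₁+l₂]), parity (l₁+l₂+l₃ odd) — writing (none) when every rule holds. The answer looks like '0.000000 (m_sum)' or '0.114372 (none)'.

Checks pass: Σm=0; 18 even; l₃=8∈[6,10].
(2·2+1)(2·8+1)(2·8+1) = 1445
Δ: 2! 2! 14! / 19! → 1/348840
sum: t=0:+1/116121600 t=1:−1/25401600 t=2:+1/116121600 = -1/45158400
3j²(2 8 8; 0 0 0) = Δ·Π!·Σ² = 24/1615  (sign -1)
sum: t=0:+1/348364800 = 1/348364800
3j²(2 8 8; 2 -4 2) = Δ·Π!·Σ² = 11/646  (sign +1)
combine: 4πI² = 1445·24/1615·11/646 = 132/361
take √, sign -1: I = -0.17058013
No selection rule forces the value: the integral is nonzero (none).

-0.170580 (none)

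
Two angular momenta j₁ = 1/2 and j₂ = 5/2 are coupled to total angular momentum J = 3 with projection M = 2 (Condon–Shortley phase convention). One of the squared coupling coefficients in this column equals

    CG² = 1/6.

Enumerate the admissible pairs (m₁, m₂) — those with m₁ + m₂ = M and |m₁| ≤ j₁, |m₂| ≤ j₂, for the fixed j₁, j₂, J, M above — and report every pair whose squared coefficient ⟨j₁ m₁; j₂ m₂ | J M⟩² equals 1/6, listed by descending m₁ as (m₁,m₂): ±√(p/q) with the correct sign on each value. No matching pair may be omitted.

Admissible pairs with m₁+m₂ = M = 2: (-1/2,5/2), (1/2,3/2)
  (m₁,m₂)=(1/2,3/2): CG² = 5/6, CG = +√(5/6)
  (m₁,m₂)=(-1/2,5/2): CG² = 1/6, CG = +√(1/6)   ← matches the target
Pairs with CG² = 1/6: (-1/2,5/2): +√(1/6)

(-1/2,5/2): +√(1/6)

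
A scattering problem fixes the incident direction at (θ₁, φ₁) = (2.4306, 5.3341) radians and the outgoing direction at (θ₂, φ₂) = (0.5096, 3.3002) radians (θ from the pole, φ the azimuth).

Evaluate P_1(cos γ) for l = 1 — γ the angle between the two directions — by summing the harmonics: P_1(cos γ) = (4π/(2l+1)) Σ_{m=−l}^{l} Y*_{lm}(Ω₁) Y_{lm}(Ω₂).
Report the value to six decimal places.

-0.803655

Term-by-term m-sum for l=1 (normalisation 4π/3 = 4.188790):
  term(m=-1) = -0.01698 + 0.03400j   from Y*(Ω₁)=0.13132 - 0.18328j, Y(Ω₂)=-0.16643 + 0.02662j
  term(m=+0) = -0.15791 + 0.00000j   from Y*(Ω₁)=-0.37022 + 0.00000j, Y(Ω₂)=0.42652 + 0.00000j
  term(m=+1) = -0.01698 - 0.03400j   from Y*(Ω₁)=-0.13132 - 0.18328j, Y(Ω₂)=0.16643 + 0.02662j
Total Σ_m = -0.19186 + 0.00000j. Multiply by 4.188790: -0.80365 + 0.00000j. P_1(cos γ) = -0.803655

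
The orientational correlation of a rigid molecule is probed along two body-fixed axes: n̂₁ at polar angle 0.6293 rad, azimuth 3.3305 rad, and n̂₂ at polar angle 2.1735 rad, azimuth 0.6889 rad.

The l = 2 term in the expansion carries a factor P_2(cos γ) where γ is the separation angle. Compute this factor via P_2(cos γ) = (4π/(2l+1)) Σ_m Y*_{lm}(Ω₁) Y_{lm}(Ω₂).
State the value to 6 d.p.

Term-by-term m-sum for l=2 (normalisation 4π/5 = 2.513274):
  term(m=-2) = +0.018954-0.029518i   from Y*(Ω₁)=+0.124378+0.049363i, Y(Ω₂)=+0.050280-0.257280i
  term(m=-1) = +0.116387-0.063581i   from Y*(Ω₁)=-0.361063-0.069030i, Y(Ω₂)=-0.278498+0.229340i
  term(m=+0) = -0.003437+0.000000i   from Y*(Ω₁)=+0.303004-0.000000i, Y(Ω₂)=-0.011344+0.000000i
  term(m=+1) = +0.116387+0.063581i   from Y*(Ω₁)=+0.361063-0.069030i, Y(Ω₂)=+0.278498+0.229340i
  term(m=+2) = +0.018954+0.029518i   from Y*(Ω₁)=+0.124378-0.049363i, Y(Ω₂)=+0.050280+0.257280i
Σ over m = +0.267244+0.000000i; ×(4π/5) → +0.671657+0.000000i. Real part: 0.671657

0.671657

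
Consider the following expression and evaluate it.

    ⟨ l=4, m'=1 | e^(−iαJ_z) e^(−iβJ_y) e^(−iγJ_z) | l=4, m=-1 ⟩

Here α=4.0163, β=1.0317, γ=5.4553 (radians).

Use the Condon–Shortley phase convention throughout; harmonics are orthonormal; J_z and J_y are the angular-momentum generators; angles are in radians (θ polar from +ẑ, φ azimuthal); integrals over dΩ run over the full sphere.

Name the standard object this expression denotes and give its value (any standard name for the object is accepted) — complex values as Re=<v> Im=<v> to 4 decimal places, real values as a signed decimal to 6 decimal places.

Wigner D-matrix element, Re=0.0259 Im=0.1955

This is a Wigner D-matrix element — the rotation-matrix element ⟨l m'| R(α,β,γ) |l m⟩ in the angular-momentum basis.
Split into d^4_{1,-1}(β=1.0317) × two z-phases.
Half-angle: c=0.869874, s=0.493274. N=√(120·6·6·120)=720.000000
Admissible k: 0..3 (factorial args all ≥0)
  k=0: (−1)^2·720.0000/(72)·0.8699^6·0.4933^2 = +1.054179
  k=1: (−1)^3·720.0000/(24)·0.8699^4·0.4933^4 = -1.016952
  k=2: (−1)^4·720.0000/(48)·0.8699^2·0.4933^6 = +0.163507
  k=3: (−1)^5·720.0000/(720)·0.8699^0·0.4933^8 = -0.003505
d^4_{1,-1}(1.0317) = +1.054179 -1.016952 +0.163507 -0.003505 = +0.197229
Attach z-rotation phases: D = e^{-i(1)(4.0163)}·(+0.197229)·e^{-i(-1)(5.4553)} = +0.025919+0.195518i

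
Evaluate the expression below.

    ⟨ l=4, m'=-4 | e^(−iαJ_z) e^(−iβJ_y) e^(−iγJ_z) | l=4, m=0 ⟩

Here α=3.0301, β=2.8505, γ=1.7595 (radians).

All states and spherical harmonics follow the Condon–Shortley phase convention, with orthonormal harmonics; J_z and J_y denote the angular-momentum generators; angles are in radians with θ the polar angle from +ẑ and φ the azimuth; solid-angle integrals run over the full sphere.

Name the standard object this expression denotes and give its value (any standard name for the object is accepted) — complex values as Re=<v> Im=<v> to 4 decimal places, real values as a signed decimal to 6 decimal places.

This is a Wigner D-matrix element — the rotation-matrix element ⟨l m'| R(α,β,γ) |l m⟩ in the angular-momentum basis.
First d^4_{-4,0}(β=2.8505), then the phase factors e^{-i(-4)α} and e^{-i(0)γ}:
c=cos(2.850500/2)=0.145033, s=sin(2.850500/2)=0.989427; N=√[1·40320·24·24]=4819.161753
k: max(0,(0)−(-4))=4 … min(4+(0),4−(-4))=4
  k=4: (−1)^0·4819.1618/(576)·0.1450^4·0.9894^4 = +0.003548
d^4_{-4,0}(2.8505) = +0.003548
Phases: e^{-i·(-4)·3.0301}=+0.902192-0.431334i, e^{-i·(0)·1.7595}=+1.000000+0.000000i ⇒ D=+0.003201-0.001530i

Wigner D-matrix element, Re=0.0032 Im=-0.0015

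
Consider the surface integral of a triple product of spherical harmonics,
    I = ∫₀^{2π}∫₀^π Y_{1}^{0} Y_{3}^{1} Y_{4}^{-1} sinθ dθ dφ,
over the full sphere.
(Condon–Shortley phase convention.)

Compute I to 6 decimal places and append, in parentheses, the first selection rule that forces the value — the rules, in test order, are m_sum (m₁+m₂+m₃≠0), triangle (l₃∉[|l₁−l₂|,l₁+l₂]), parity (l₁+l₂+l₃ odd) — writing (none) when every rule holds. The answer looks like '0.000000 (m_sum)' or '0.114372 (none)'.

-0.238414 (none)

m-sum 0 ✓  L=8 even ✓  2≤4≤4 ✓
Π(2lᵢ+1) = 3×7×9 = 189
triangle coeff Δ(1,3,4) = 1/252
Σ_t [0,0]: t=0:+1/36 = 1/36
(3j)²=4/63 [(1 3 4; 0 0 0)], sign=+1
Σ_t [0,0]: t=0:+1/48 = 1/48
(3j)²=5/84 [(1 3 4; 0 1 -1)], sign=-1
⇒ 4πI² = 5/7
I = (-1)√(5/7/(4π)) = -0.23841361
No selection rule forces the value: the integral is nonzero (none).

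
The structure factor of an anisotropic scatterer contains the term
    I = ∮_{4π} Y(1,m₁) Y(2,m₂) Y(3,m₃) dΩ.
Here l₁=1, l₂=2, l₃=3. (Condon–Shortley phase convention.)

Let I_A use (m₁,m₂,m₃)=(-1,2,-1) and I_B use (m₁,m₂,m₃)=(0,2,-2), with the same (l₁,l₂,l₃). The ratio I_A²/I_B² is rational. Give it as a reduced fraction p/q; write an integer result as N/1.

1/5

Same 1,2,3: normalisation and zero-m 3j drop out of the ratio.
A: Δ: 0! 2! 4! / 7! → 1/105; sum: t=0:+1/48 = 1/48; 3j²(1 2 3; -1 2 -1) = Δ·Π!·Σ² = 1/105  (sign +1)
B: Δ: 0! 2! 4! / 7! → 1/105; sum: t=0:+1/24 = 1/24; 3j²(1 2 3; 0 2 -2) = Δ·Π!·Σ² = 1/21  (sign -1)
I_A²/I_B² = (1/105)/(1/21) = 1/5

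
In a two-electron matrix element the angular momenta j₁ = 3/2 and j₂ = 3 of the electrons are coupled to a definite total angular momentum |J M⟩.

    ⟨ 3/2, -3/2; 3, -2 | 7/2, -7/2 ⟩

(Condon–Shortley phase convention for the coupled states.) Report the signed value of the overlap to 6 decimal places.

-0.577350  (= −√(1/3))

triangle: 1!·2!·5!/9! = 240/362880
(j±m)!: 0!·3!·1!·5!·0!·7! = 3628800
prefactor² = (2J+1)·Δ·N² = 19200
  k=1: −1/(1!·0!·2!·0!·0!·5!) = -1/240
Σ = -1/240  ⇒  CG² = 19200·(-1/240)² = 1/3
CG = −√(1/3) = -0.577350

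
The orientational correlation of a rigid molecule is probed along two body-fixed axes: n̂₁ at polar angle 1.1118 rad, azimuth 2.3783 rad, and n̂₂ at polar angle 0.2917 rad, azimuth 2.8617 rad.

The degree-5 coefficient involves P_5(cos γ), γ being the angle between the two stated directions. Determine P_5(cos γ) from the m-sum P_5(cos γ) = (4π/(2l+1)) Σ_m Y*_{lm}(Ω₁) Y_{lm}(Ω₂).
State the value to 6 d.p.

-0.276161

Term-by-term m-sum for l=5 (normalisation 4π/11 = 1.142397):
  m=-5: Y*=+0.209856-0.167929i  Y=-0.000156-0.000900i  product -0.000184-0.000163i
  m=-4: Y*=-0.418398-0.037092i  Y=+0.004193+0.008652i  product -0.001433-0.003776i
  m=-3: Y*=+0.125870+0.143778i  Y=-0.039861-0.044441i  product +0.001372-0.011325i
  m=-2: Y*=-0.010965+0.247861i  Y=+0.199281+0.124880i  product -0.033138+0.048025i
  m=-1: Y*=+0.194804-0.186377i  Y=-0.515906-0.148291i  product -0.128139+0.067265i
  m=+0: Y*=+0.191040-0.000000i  Y=+0.425587+0.000000i  product +0.081304+0.000000i
  m=+1: Y*=-0.194804-0.186377i  Y=+0.515906-0.148291i  product -0.128139-0.067265i
  m=+2: Y*=-0.010965-0.247861i  Y=+0.199281-0.124880i  product -0.033138-0.048025i
  m=+3: Y*=-0.125870+0.143778i  Y=+0.039861-0.044441i  product +0.001372+0.011325i
  m=+4: Y*=-0.418398+0.037092i  Y=+0.004193-0.008652i  product -0.001433+0.003776i
  m=+5: Y*=-0.209856-0.167929i  Y=+0.000156-0.000900i  product -0.000184+0.000163i
Σ over m = -0.241738-0.000000i; ×(4π/11) → -0.276161-0.000000i. Real part: -0.276161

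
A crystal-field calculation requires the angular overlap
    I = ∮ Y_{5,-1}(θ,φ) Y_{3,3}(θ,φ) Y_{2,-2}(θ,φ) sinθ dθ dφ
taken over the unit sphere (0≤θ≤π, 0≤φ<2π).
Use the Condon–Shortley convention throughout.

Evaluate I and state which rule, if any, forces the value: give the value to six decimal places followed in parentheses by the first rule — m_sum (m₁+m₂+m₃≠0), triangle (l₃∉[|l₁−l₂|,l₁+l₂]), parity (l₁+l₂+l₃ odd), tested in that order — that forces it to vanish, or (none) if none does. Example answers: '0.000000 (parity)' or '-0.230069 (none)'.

-0.023961 (none)

m-sum 0 ✓  L=10 even ✓  2≤2≤8 ✓
Π(2lᵢ+1) = 11×7×5 = 385
triangle coeff Δ(5,3,2) = 1/2310
Σ_t [3,3]: t=3:−1/144 = -1/144
(3j)²=10/231 [(5 3 2; 0 0 0)], sign=-1
Σ_t [6,6]: t=6:+1/17280 = 1/17280
(3j)²=1/2310 [(5 3 2; -1 3 -2)], sign=+1
⇒ 4πI² = 5/693
I = (-1)√(5/693/(4π)) = -0.02396147
No selection rule forces the value: the integral is nonzero (none).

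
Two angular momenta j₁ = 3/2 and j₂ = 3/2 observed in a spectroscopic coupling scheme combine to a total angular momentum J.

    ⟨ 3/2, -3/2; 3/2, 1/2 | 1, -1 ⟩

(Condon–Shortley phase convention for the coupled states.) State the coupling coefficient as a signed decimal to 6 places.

j₁+j₂−J=2  J+j₁−j₂=1  J−j₁+j₂=1  j₁+j₂+J+1=5
(j₁±m₁, j₂±m₂, J±M) = (0,3,2,1,0,2)
P² = 6/5
sum k=2..2:
  [2] +1/2 = 1/2
S = 1/2
C² = P²·S² = 3/10 ; C = +0.547723

+0.547723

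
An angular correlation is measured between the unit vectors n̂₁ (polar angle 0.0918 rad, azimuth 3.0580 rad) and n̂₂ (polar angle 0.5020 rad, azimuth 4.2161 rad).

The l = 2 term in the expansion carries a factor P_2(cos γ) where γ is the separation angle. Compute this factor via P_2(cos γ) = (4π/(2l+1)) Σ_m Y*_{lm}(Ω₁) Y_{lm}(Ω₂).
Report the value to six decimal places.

Term-by-term m-sum for l=2 (normalisation 4π/5 = 2.513274):
  term(m=-2) = -0.00020 - 0.00021j   from Y*(Ω₁)=0.00320 - 0.00054j, Y(Ω₂)=-0.04888 - 0.07490j
  term(m=-1) = 0.00922 - 0.02105j   from Y*(Ω₁)=-0.07028 + 0.00589j, Y(Ω₂)=-0.15517 + 0.28656j
  term(m=+0) = 0.25643 + 0.00000j   from Y*(Ω₁)=0.62283 + 0.00000j, Y(Ω₂)=0.41171 + 0.00000j
  term(m=+1) = 0.00922 + 0.02105j   from Y*(Ω₁)=0.07028 + 0.00589j, Y(Ω₂)=0.15517 + 0.28656j
  term(m=+2) = -0.00020 + 0.00021j   from Y*(Ω₁)=0.00320 + 0.00054j, Y(Ω₂)=-0.04888 + 0.07490j
Total Σ_m = 0.27447 + 0.00000j. Multiply by 2.513274: 0.68981 + 0.00000j. P_2(cos γ) = 0.689813

0.689813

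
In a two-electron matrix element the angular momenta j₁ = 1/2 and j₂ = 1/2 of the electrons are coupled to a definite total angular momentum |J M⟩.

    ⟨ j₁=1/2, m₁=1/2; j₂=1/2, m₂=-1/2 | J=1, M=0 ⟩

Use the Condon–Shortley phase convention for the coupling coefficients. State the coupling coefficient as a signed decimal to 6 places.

triangle: 0!·1!·1!/3! = 1/6
(j±m)!: 1!·0!·0!·1!·1!·1! = 1
prefactor² = (2J+1)·Δ·N² = 1/2
  k=0: +1/(0!·0!·0!·0!·1!·1!) = 1
Σ = 1  ⇒  CG² = 1/2·1² = 1/2
CG = +√(1/2) = +0.707107

+0.707107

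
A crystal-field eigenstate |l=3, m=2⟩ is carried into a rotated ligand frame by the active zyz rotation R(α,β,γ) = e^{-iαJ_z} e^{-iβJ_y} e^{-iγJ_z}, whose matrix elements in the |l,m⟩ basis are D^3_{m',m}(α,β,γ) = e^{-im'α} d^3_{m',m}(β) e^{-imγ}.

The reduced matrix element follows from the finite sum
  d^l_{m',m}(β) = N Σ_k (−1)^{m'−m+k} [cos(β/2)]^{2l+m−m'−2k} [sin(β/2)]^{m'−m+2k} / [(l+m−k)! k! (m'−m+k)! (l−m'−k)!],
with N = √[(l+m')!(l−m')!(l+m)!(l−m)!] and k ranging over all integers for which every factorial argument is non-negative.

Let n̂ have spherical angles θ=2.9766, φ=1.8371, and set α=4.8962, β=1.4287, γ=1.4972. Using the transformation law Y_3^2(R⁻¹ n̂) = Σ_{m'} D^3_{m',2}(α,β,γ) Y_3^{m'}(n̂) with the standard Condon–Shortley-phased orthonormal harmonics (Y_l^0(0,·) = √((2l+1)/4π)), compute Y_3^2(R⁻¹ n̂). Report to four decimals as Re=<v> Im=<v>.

Re=0.2783 Im=0.0332

Need the full column D^3_{m',2} for m'=−3..3 at α=4.8962, β=1.4287, γ=1.4972.
cos(β/2)=0.755519, sin(β/2)=0.655126
d^3_{-3,2}: single k=5 term ⇒ +0.223330;  D = +0.143638-0.171010i
d^3_{-2,2}: k∈[4..5] ⇒ +0.525729 -0.079059 = +0.446670;  D = +0.388774+0.219928i
d^3_{-1,2}: k∈[3..4] ⇒ +0.766906 -0.288318 = +0.478588;  D = -0.155537+0.452609i
d^3_{0,2}: k∈[2..3] ⇒ +0.765937 -0.575907 = +0.190030;  D = -0.187975-0.027870i
d^3_{1,2}: k∈[1..2] ⇒ +0.509980 -0.766906 = -0.256926;  D = +0.009406+0.256754i
d^3_{2,2}: k∈[0..1] ⇒ +0.185983 -0.699202 = -0.513219;  D = -0.500801+0.112215i
d^3_{3,2}: single k=0 term ⇒ -0.395028;  D = -0.155373-0.363190i
Y_3^{m'}(θ=2.9766,φ=1.8371) and Σ D·Y over m':
  (+0.1436-0.1710i)·(+0.0013+0.0013i)  (+0.3888+0.2199i)·(+0.0234-0.0138i)  (-0.1555+0.4526i)·(-0.0540-0.1979i)  (-0.1880-0.0279i)·(-0.6866+0.0000i)  (+0.0094+0.2568i)·(+0.0540-0.1979i)  (-0.5008+0.1122i)·(+0.0234+0.0138i)  (-0.1554-0.3632i)·(-0.0013+0.0013i)
Y_3^2(R⁻¹ n̂) = +0.278316+0.033221i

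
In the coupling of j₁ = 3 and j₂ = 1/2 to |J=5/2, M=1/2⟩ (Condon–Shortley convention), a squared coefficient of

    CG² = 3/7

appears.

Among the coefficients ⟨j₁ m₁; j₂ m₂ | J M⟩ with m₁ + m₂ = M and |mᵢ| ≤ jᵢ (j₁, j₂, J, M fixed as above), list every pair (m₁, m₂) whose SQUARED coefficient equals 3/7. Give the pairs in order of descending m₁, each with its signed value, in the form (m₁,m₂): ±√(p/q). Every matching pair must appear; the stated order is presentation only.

Admissible pairs with m₁+m₂ = M = 1/2: (0,1/2), (1,-1/2)
  (m₁,m₂)=(1,-1/2): CG² = 4/7, CG = +√(4/7)
  (m₁,m₂)=(0,1/2): CG² = 3/7, CG = −√(3/7)   ← matches the target
Pairs with CG² = 3/7: (0,1/2): −√(3/7)

(0,1/2): −√(3/7)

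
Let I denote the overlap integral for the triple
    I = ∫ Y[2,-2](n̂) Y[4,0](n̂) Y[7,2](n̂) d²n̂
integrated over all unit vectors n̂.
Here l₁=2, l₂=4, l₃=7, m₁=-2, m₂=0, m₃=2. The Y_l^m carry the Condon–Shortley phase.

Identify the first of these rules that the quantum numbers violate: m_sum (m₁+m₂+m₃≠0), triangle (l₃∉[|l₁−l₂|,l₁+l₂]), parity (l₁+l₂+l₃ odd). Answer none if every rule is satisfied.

azimuthal sum: -2 + 0 + 2 = 0  ✓
l₃ must lie in [2,6]; have l₃=7  ✗
L = 2 + 4 + 7 = 13 (odd)

triangle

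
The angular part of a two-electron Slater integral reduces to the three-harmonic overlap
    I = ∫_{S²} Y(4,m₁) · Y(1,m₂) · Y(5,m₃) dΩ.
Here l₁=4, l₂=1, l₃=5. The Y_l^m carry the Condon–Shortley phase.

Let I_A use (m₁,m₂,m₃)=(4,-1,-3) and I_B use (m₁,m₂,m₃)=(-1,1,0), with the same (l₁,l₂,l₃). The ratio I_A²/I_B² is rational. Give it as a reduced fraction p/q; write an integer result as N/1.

l's match ⇒ only the (l;m) 3-j factors differ between A and B.
A: triangle coeff Δ(4,1,5) = 1/495; Σ_t [0,0]: t=0:+1/80640 = 1/80640; (3j)²=1/495 [(4 1 5; 4 -1 -3)], sign=+1
B: triangle coeff Δ(4,1,5) = 1/495; Σ_t [0,0]: t=0:+1/1440 = 1/1440; (3j)²=2/99 [(4 1 5; -1 1 0)], sign=-1
I_A²/I_B² = (1/495)/(2/99) = 1/10

1/10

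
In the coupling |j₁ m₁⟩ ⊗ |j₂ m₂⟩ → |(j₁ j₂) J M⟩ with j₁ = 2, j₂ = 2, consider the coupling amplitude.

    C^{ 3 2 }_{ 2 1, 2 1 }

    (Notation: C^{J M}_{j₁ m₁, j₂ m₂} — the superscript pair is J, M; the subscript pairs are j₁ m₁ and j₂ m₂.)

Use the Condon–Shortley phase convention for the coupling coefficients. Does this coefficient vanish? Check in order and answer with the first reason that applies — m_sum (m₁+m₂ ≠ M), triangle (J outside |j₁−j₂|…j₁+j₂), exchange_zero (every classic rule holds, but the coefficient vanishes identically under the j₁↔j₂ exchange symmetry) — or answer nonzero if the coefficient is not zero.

exchange_zero

m-sum: m₁+m₂ = 1+1 = 2, M = 2  ✓
triangle: |j₁−j₂| = 0 ≤ J = 3 ≤ j₁+j₂ = 4  ✓
exchange: j₁=j₂ and m₁=m₂, and (−1)^(j₁+j₂−J) = (−1)^1 = −1 forces ⟨j₁m₁;j₂m₂|JM⟩ = −⟨j₂m₂;j₁m₁|JM⟩ = −⟨j₁m₁;j₂m₂|JM⟩ ⇒ the coefficient vanishes identically
Racah sum check: Σ_k collapses to 0 ⇒ CG = 0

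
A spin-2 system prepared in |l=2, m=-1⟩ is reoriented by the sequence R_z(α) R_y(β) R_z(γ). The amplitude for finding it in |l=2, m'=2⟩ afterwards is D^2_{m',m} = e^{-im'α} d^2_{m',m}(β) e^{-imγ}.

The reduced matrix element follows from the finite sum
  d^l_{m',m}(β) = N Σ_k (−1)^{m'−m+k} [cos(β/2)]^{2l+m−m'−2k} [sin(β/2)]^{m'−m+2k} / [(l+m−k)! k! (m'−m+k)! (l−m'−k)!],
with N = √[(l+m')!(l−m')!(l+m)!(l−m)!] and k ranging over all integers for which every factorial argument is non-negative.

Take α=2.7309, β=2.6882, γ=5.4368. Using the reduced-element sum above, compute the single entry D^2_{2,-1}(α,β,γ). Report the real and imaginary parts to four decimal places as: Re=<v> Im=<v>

Split into d^2_{2,-1}(β=2.6882) × two z-phases.
Half-angle: c=0.224760, s=0.974414. N=√(24·1·1·6)=12.000000
k∈{0} keeps every argument non-negative
  k=0: (−1)^3·12.0000/(6)·0.2248^1·0.9744^3 = -0.415891
d^2_{2,-1}(2.6882) = -0.415891
Attach z-rotation phases: D = e^{-i(2)(2.7309)}·(-0.415891)·e^{-i(-1)(5.4368)} = -0.415761+0.010396i

Re=-0.4158 Im=0.0104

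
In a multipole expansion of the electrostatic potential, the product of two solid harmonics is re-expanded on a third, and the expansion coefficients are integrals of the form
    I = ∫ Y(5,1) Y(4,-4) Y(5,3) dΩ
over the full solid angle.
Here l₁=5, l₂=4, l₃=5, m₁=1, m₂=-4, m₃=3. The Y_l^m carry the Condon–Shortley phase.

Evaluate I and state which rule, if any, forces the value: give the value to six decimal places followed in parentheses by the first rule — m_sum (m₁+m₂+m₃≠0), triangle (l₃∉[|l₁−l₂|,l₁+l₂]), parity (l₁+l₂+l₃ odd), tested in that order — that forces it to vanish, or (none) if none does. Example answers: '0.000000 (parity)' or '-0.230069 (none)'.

Checks pass: Σm=0; 14 even; l₃=5∈[1,9].
(2·5+1)(2·4+1)(2·5+1) = 1089
Δ: 4! 6! 4! / 15! → 1/3153150
sum: t=0:+1/69120 t=1:−1/1728 t=2:+1/576 t=3:−1/1728 t=4:+1/69120 = 7/11520
3j²(5 4 5; 0 0 0) = Δ·Π!·Σ² = 2/143  (sign -1)
sum: t=0:+1/27648 = 1/27648
3j²(5 4 5; 1 -4 3) = Δ·Π!·Σ² = 10/429  (sign +1)
combine: 4πI² = 1089·2/143·10/429 = 60/169
take √, sign -1: I = -0.16808437
No selection rule forces the value: the integral is nonzero (none).

-0.168084 (none)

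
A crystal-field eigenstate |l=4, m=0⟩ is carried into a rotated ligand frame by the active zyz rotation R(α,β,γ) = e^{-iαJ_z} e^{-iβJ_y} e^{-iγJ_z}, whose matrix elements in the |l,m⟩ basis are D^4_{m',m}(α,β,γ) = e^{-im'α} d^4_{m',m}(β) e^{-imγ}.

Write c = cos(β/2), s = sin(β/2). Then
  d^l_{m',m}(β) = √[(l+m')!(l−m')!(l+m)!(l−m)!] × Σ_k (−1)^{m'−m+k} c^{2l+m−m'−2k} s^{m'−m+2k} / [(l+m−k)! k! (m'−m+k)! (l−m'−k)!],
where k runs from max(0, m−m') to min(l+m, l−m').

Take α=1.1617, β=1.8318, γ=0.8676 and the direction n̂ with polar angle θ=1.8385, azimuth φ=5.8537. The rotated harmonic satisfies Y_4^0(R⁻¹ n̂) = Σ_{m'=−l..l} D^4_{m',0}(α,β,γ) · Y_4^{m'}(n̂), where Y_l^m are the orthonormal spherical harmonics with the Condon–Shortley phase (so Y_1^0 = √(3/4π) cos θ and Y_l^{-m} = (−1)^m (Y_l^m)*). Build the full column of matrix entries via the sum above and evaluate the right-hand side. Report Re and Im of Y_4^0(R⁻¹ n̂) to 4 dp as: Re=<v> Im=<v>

Need the full column D^4_{m',0} for m'=−4..4 at α=1.1617, β=1.8318, γ=0.8676.
cos(β/2)=0.609077, sin(β/2)=0.793111
d^4_{-4,0}: single k=4 term ⇒ +0.455590;  D = -0.029860-0.454610i
d^4_{-3,0}: k∈[3..4] ⇒ +0.494797 -0.838978 = -0.344181;  D = +0.324074+0.115917i
d^4_{-2,0}: k∈[2..4] ⇒ +0.304665 -1.377574 +0.875931 = -0.196978;  D = +0.134643-0.143777i
d^4_{-1,0}: k∈[1..4] ⇒ +0.110295 -1.122094 +1.902624 -0.537682 = +0.353143;  D = +0.140473+0.324001i
d^4_{0,0}: k∈[0..4] ⇒ +0.018940 -0.513832 +1.960322 -1.477299 +0.156557 = +0.144687;  D = +0.144687+0.000000i
d^4_{1,0}: k∈[0..3] ⇒ -0.110295 +1.122094 -1.902624 +0.537682 = -0.353143;  D = -0.140473+0.324001i
d^4_{2,0}: k∈[0..2] ⇒ +0.304665 -1.377574 +0.875931 = -0.196978;  D = +0.134643+0.143777i
d^4_{3,0}: k∈[0..1] ⇒ -0.494797 +0.838978 = +0.344181;  D = -0.324074+0.115917i
d^4_{4,0}: single k=0 term ⇒ +0.455590;  D = -0.029860+0.454610i
Y_4^{m'}(θ=1.8385,φ=5.8537) and Σ D·Y over m':
  (-0.0299-0.4546i)·(-0.0561+0.3786i)  (+0.3241+0.1159i)·(-0.0827-0.2852i)  (+0.1346-0.1438i)·(-0.1037-0.1202i)  (+0.1405+0.3240i)·(+0.2754+0.1261i)  (+0.1447+0.0000i)·(+0.1134+0.0000i)  (-0.1405+0.3240i)·(-0.2754+0.1261i)  (+0.1346+0.1438i)·(-0.1037+0.1202i)  (-0.3241+0.1159i)·(+0.0827-0.2852i)  (-0.0299+0.4546i)·(-0.0561-0.3786i)
Y_4^0(R⁻¹ n̂) = +0.309677-0.000000i

Re=0.3097 Im=0.0000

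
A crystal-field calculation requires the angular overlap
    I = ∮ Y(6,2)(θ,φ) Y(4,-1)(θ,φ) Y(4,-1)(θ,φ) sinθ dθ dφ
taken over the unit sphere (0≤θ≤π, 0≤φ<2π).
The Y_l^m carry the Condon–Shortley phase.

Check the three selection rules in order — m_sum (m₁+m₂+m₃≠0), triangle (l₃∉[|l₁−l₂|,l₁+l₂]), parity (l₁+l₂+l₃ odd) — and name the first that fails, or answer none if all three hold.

Σmᵢ = 0  ✓
l₃∈[|l₁−l₂|,l₁+l₂]=[2,10], have l₃=4  ✓
Σlᵢ = 14 ⇒ even  ✓

none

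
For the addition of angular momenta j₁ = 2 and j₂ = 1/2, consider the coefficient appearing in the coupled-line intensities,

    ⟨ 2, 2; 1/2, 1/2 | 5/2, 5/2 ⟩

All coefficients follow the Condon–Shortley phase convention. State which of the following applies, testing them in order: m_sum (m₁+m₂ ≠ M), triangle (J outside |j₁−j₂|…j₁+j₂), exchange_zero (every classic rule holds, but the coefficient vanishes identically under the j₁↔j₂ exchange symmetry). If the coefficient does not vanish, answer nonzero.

nonzero

m-sum: m₁+m₂ = 2+1/2 = 5/2, M = 5/2  ✓
triangle: |j₁−j₂| = 3/2 ≤ J = 5/2 ≤ j₁+j₂ = 5/2  ✓
exchange: j₁≠j₂ or m₁≠m₂ — the exchange symmetry imposes no constraint here
value check: CG = +1 = +1.000000 ≠ 0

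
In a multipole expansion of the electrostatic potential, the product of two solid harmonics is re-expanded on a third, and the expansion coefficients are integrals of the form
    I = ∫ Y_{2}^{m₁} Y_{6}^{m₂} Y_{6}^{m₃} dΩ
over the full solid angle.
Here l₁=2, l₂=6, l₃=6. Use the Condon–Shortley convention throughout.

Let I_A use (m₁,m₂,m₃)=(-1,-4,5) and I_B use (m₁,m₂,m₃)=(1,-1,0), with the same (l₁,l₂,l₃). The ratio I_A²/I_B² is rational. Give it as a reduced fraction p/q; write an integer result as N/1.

297/7

Same 2,6,6: normalisation and zero-m 3j drop out of the ratio.
A: Δ: 2! 2! 10! / 15! → 1/90090; sum: t=1:−1/725760 t=2:+1/7257600 = -1/806400; 3j²(2 6 6; -1 -4 5) = Δ·Π!·Σ² = 27/910  (sign +1)
B: Δ: 2! 2! 10! / 15! → 1/90090; sum: t=0:+1/28800 t=1:−1/34560 = 1/172800; 3j²(2 6 6; 1 -1 0) = Δ·Π!·Σ² = 1/1430  (sign +1)
I_A²/I_B² = (27/910)/(1/1430) = 297/7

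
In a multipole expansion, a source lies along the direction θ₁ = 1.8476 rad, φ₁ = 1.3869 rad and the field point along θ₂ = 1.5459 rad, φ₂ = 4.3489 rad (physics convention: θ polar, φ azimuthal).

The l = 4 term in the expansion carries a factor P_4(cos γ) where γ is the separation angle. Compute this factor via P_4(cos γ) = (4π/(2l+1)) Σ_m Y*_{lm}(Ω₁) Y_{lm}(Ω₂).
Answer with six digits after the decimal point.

Term-by-term m-sum for l=4 (normalisation 4π/9 = 1.396263):
  m=-4: (0.280932, -0.254251) × (0.051524, 0.438971) = (0.126084, 0.110221)  (running Σ = (0.126084, 0.110221))
  m=-3: (0.159578, 0.259295) × (0.027607, -0.014384) = (0.008135, 0.004863)  (running Σ = (0.134219, 0.115084))
  m=-2: (0.137839, -0.053113) × (0.248713, 0.221227) = (0.046032, 0.017284)  (running Σ = (0.180251, 0.132368))
  m=-1: (0.056336, 0.302884) × (0.012539, -0.032964) = (0.010691, 0.001941)  (running Σ = (0.190942, 0.134309))
  m=0: (0.100995, -0.000000) × (0.315391, 0.000000) = (0.031853, 0.000000)  (running Σ = (0.222795, 0.134309))
  m=1: (-0.056336, 0.302884) × (-0.012539, -0.032964) = (0.010691, -0.001941)  (running Σ = (0.233486, 0.132368))
  m=2: (0.137839, 0.053113) × (0.248713, -0.221227) = (0.046032, -0.017284)  (running Σ = (0.279518, 0.115084))
  m=3: (-0.159578, 0.259295) × (-0.027607, -0.014384) = (0.008135, -0.004863)  (running Σ = (0.287653, 0.110221))
  m=4: (0.280932, 0.254251) × (0.051524, -0.438971) = (0.126084, -0.110221)  (running Σ = (0.413737, 0.000000))
Accumulated sum (0.413737, 0.000000); after 4π/(2l+1) scaling, (0.577686, 0.000000) ⇒ P_4 = 0.577686

0.577686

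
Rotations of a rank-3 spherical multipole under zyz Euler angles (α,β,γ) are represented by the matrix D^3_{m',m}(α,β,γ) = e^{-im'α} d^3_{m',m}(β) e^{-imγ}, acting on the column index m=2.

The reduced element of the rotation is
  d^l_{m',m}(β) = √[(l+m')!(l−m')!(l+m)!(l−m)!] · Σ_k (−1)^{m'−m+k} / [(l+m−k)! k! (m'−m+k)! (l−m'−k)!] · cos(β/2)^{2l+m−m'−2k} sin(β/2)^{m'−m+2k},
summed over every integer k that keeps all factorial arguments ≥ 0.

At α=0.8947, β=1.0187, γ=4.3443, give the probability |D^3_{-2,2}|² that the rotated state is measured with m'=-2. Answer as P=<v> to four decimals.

P=0.0408

D^3_{-2,2}(0.8947,1.0187,4.3443) = e^{-i·-2·0.8947}·d^3_{-2,2}(1.0187)·e^{-i·2·4.3443}. Compute d first:
c=cos(1.018700/2)=0.873062, s=sin(1.018700/2)=0.487610; N=√[1·120·120·1]=120.000000
k: max(0,(2)−(-2))=4 … min(3+(2),3−(-2))=5
  k=4: (−1)^0·120.0000/(24)·0.8731^2·0.4876^4 = +0.215452
  k=5: (−1)^1·120.0000/(120)·0.8731^0·0.4876^6 = -0.013441
d^3_{-2,2}(1.0187) = +0.215452 -0.013441 = +0.202011
|D^3_{-2,2}|² = |d^3_{-2,2}(β)|² = (+0.202011)² = 0.040808 (the z-rotation phases have unit modulus)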